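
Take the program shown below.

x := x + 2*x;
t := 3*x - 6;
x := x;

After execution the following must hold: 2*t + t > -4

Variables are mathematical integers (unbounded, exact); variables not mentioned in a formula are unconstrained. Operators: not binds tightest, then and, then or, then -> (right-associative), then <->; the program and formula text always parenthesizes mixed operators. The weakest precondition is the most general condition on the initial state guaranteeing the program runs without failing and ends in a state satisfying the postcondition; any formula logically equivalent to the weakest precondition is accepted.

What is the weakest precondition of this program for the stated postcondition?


Working backward. After the program, the postcondition 2*t + t > -4 must hold; in canonical form it is 3*t > -4.
Before x := x: 3*t > -4
Before t := 3*x - 6: 9*x > 14
Before x := x + 2*x: 27*x > 14
Answer: WP = 27*x > 14


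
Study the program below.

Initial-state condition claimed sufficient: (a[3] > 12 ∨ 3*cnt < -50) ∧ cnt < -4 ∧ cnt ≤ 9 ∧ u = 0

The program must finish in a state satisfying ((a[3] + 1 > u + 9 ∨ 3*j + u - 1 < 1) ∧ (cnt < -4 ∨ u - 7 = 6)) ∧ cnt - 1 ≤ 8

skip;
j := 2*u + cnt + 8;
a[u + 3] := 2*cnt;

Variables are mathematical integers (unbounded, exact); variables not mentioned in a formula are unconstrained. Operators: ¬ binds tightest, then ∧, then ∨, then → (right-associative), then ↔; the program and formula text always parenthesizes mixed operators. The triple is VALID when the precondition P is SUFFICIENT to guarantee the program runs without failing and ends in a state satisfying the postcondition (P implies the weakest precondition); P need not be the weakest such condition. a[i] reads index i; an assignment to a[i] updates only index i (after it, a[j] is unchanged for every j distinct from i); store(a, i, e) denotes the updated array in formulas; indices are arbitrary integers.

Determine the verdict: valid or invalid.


Working backward. After the program, the postcondition ((a[3] + 1 > u + 9 ∨ 3*j + u - 1 < 1) ∧ (cnt < -4 ∨ u - 7 = 6)) ∧ cnt - 1 ≤ 8 must hold; in canonical form it is (a[3] > u + 8 ∨ 3*j + u < 2) ∧ (cnt < -4 ∨ u = 13) ∧ cnt ≤ 9.
Before a[u + 3] := 2*cnt: (store(a, u + 3, 2*cnt)[3] > u + 8 ∨ 3*j + u < 2) ∧ (cnt < -4 ∨ u = 13) ∧ cnt ≤ 9
Before j := 2*u + cnt + 8: (store(a, u + 3, 2*cnt)[3] > u + 8 ∨ 3*cnt + 7*u < -22) ∧ (cnt < -4 ∨ u = 13) ∧ cnt ≤ 9
Before skip: (store(a, u + 3, 2*cnt)[3] > u + 8 ∨ 3*cnt + 7*u < -22) ∧ (cnt < -4 ∨ u = 13) ∧ cnt ≤ 9
The weakest precondition is (store(a, u + 3, 2*cnt)[3] > u + 8 ∨ 3*cnt + 7*u < -22) ∧ (cnt < -4 ∨ u = 13) ∧ cnt ≤ 9.
Check whether (a[3] > 12 ∨ 3*cnt < -50) ∧ cnt < -4 ∧ cnt ≤ 9 ∧ u = 0 implies it.
Countermodel: at the initial state a = {[3] = 13, elsewhere 13}, cnt = -5, u = 0, the precondition holds but the weakest precondition fails.
Answer: invalid


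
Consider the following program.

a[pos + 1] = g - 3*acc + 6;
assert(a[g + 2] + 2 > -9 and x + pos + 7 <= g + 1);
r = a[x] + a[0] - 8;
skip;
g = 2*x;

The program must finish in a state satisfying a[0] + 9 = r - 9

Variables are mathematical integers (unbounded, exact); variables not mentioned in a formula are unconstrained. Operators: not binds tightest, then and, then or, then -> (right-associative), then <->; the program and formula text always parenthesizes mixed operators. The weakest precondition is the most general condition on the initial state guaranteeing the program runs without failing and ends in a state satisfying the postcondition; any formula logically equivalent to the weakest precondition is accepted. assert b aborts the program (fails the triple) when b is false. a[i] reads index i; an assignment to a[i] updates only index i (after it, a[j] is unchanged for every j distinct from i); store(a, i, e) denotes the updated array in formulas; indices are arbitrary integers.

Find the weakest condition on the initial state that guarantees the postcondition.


Working backward. After the program, the postcondition a[0] + 9 = r - 9 must hold; in canonical form it is a[0] = r - 18.
Before g := 2*x: a[0] = r - 18
Before skip: a[0] = r - 18
Before r := a[x] + a[0] - 8: a[x] = 26
Before assert a[g + 2] + 2 > -9 and x + pos + 7 <= g + 1: a[g + 2] > -11 and pos + x <= g - 6 and a[x] = 26
Before a[pos + 1] := g - 3*acc + 6: store(a, pos + 1, -3*acc + g + 6)[g + 2] > -11 and pos + x <= g - 6 and store(a, pos + 1, -3*acc + g + 6)[x] = 26
Answer: WP = store(a, pos + 1, -3*acc + g + 6)[g + 2] > -11 and pos + x <= g - 6 and store(a, pos + 1, -3*acc + g + 6)[x] = 26


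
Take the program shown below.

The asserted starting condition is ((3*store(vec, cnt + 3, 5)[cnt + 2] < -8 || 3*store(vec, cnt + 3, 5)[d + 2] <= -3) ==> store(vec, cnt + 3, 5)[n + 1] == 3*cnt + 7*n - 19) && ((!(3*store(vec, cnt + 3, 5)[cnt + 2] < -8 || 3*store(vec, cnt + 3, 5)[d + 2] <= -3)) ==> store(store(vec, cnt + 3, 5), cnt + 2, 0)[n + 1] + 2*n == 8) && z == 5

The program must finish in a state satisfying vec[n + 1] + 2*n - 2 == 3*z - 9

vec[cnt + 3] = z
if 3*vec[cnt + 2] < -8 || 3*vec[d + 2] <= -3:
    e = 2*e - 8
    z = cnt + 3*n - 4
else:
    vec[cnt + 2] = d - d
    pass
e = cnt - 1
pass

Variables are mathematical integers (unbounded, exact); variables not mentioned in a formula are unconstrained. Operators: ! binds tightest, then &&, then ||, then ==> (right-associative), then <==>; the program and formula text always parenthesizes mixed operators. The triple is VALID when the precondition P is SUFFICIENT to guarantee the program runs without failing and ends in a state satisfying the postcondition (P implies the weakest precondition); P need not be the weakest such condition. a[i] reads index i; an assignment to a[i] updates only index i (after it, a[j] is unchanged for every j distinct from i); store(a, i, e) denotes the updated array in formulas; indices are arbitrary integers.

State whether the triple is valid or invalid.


Working backward. After the program, the postcondition vec[n + 1] + 2*n - 2 == 3*z - 9 must hold; in canonical form it is vec[n + 1] + 2*n == 3*z - 7.
Before skip: vec[n + 1] + 2*n == 3*z - 7
Before e := cnt - 1: vec[n + 1] + 2*n == 3*z - 7
Then branch requires vec[n + 1] == 3*cnt + 7*n - 19; else branch requires store(vec, cnt + 2, 0)[n + 1] + 2*n == 3*z - 7.
Before the if: ((3*vec[cnt + 2] < -8 || 3*vec[d + 2] <= -3) ==> vec[n + 1] == 3*cnt + 7*n - 19) && ((!(3*vec[cnt + 2] < -8 || 3*vec[d + 2] <= -3)) ==> store(vec, cnt + 2, 0)[n + 1] + 2*n == 3*z - 7)
Before vec[cnt + 3] := z: ((3*store(vec, cnt + 3, z)[cnt + 2] < -8 || 3*store(vec, cnt + 3, z)[d + 2] <= -3) ==> store(vec, cnt + 3, z)[n + 1] == 3*cnt + 7*n - 19) && ((!(3*store(vec, cnt + 3, z)[cnt + 2] < -8 || 3*store(vec, cnt + 3, z)[d + 2] <= -3)) ==> store(store(vec, cnt + 3, z), cnt + 2, 0)[n + 1] + 2*n == 3*z - 7)
The weakest precondition is ((3*store(vec, cnt + 3, z)[cnt + 2] < -8 || 3*store(vec, cnt + 3, z)[d + 2] <= -3) ==> store(vec, cnt + 3, z)[n + 1] == 3*cnt + 7*n - 19) && ((!(3*store(vec, cnt + 3, z)[cnt + 2] < -8 || 3*store(vec, cnt + 3, z)[d + 2] <= -3)) ==> store(store(vec, cnt + 3, z), cnt + 2, 0)[n + 1] + 2*n == 3*z - 7).
Check whether ((3*store(vec, cnt + 3, 5)[cnt + 2] < -8 || 3*store(vec, cnt + 3, 5)[d + 2] <= -3) ==> store(vec, cnt + 3, 5)[n + 1] == 3*cnt + 7*n - 19) && ((!(3*store(vec, cnt + 3, 5)[cnt + 2] < -8 || 3*store(vec, cnt + 3, 5)[d + 2] <= -3)) ==> store(store(vec, cnt + 3, 5), cnt + 2, 0)[n + 1] + 2*n == 8) && z == 5 implies it.
Every state satisfying the precondition satisfies the weakest precondition: the implication holds.
Answer: valid


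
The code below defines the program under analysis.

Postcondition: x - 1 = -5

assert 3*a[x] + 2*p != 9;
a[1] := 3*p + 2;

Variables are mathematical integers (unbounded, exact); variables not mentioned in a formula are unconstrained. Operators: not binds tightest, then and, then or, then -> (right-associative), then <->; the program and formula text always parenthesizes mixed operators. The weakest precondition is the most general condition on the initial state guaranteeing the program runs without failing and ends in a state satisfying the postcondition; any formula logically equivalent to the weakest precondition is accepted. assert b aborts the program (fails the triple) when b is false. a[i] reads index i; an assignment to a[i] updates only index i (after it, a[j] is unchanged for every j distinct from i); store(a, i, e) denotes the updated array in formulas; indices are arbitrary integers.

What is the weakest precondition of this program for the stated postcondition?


Working backward. After the program, the postcondition x - 1 = -5 must hold; in canonical form it is x = -4.
Before a[1] := 3*p + 2: x = -4
Before assert 3*a[x] + 2*p != 9: 3*a[x] + 2*p != 9 and x = -4
Answer: WP = 3*a[x] + 2*p != 9 and x = -4


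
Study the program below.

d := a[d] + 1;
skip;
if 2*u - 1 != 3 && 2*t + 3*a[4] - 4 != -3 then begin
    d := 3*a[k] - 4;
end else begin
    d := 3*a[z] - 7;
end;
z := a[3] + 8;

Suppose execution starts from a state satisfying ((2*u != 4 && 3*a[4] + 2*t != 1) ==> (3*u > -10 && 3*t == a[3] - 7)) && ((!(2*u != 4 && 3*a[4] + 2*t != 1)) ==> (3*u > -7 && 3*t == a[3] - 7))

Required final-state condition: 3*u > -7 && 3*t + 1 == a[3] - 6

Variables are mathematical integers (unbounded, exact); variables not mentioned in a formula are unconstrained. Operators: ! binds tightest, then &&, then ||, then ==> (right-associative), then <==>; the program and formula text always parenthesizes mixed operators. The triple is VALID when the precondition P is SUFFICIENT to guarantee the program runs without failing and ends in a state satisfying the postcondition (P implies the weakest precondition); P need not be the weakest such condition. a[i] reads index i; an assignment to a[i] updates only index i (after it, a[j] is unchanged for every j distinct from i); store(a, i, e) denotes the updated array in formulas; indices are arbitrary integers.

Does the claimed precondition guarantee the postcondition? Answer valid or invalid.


Working backward. After the program, the postcondition 3*u > -7 && 3*t + 1 == a[3] - 6 must hold; in canonical form it is 3*u > -7 && 3*t == a[3] - 7.
Before z := a[3] + 8: 3*u > -7 && 3*t == a[3] - 7
Then branch requires 3*u > -7 && 3*t == a[3] - 7; else branch requires 3*u > -7 && 3*t == a[3] - 7.
Before the if: ((2*u != 4 && 3*a[4] + 2*t != 1) ==> (3*u > -7 && 3*t == a[3] - 7)) && ((!(2*u != 4 && 3*a[4] + 2*t != 1)) ==> (3*u > -7 && 3*t == a[3] - 7))
Before skip: ((2*u != 4 && 3*a[4] + 2*t != 1) ==> (3*u > -7 && 3*t == a[3] - 7)) && ((!(2*u != 4 && 3*a[4] + 2*t != 1)) ==> (3*u > -7 && 3*t == a[3] - 7))
Before d := a[d] + 1: ((2*u != 4 && 3*a[4] + 2*t != 1) ==> (3*u > -7 && 3*t == a[3] - 7)) && ((!(2*u != 4 && 3*a[4] + 2*t != 1)) ==> (3*u > -7 && 3*t == a[3] - 7))
The weakest precondition is ((2*u != 4 && 3*a[4] + 2*t != 1) ==> (3*u > -7 && 3*t == a[3] - 7)) && ((!(2*u != 4 && 3*a[4] + 2*t != 1)) ==> (3*u > -7 && 3*t == a[3] - 7)).
Check whether ((2*u != 4 && 3*a[4] + 2*t != 1) ==> (3*u > -10 && 3*t == a[3] - 7)) && ((!(2*u != 4 && 3*a[4] + 2*t != 1)) ==> (3*u > -7 && 3*t == a[3] - 7)) implies it.
Countermodel: at the initial state a = {[3] = 7, [4] = 0, elsewhere 7}, t = 0, u = -3, the precondition holds but the weakest precondition fails.
Answer: invalid


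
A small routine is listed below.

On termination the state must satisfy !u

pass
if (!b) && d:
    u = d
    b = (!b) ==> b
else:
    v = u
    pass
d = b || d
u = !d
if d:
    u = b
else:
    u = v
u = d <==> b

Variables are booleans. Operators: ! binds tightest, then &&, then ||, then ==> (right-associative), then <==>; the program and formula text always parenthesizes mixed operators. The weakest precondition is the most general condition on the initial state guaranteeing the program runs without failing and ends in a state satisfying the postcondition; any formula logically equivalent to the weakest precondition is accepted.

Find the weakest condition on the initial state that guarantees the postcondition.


Working backward. After the program, !u must hold.
Before u := d <==> b: !(d <==> b)
Then branch requires !(d <==> b); else branch requires !(d <==> b).
Before the if: (d ==> (!(d <==> b))) && ((!d) ==> (!(d <==> b)))
Before u := !d: (d ==> (!(d <==> b))) && ((!d) ==> (!(d <==> b)))
Before d := b || d: ((b || d) ==> (!((b || d) <==> b))) && ((!(b || d)) ==> (!((b || d) <==> b)))
Then branch requires ((((!b) ==> b) || d) ==> (!((((!b) ==> b) || d) <==> ((!b) ==> b)))) && ((!(((!b) ==> b) || d)) ==> (!((((!b) ==> b) || d) <==> ((!b) ==> b)))); else branch requires ((b || d) ==> (!((b || d) <==> b))) && ((!(b || d)) ==> (!((b || d) <==> b))).
Before the if: (((!b) && d) ==> (((((!b) ==> b) || d) ==> (!((((!b) ==> b) || d) <==> ((!b) ==> b)))) && ((!(((!b) ==> b) || d)) ==> (!((((!b) ==> b) || d) <==> ((!b) ==> b)))))) && ((!((!b) && d)) ==> (((b || d) ==> (!((b || d) <==> b))) && ((!(b || d)) ==> (!((b || d) <==> b)))))
Before skip: (((!b) && d) ==> (((((!b) ==> b) || d) ==> (!((((!b) ==> b) || d) <==> ((!b) ==> b)))) && ((!(((!b) ==> b) || d)) ==> (!((((!b) ==> b) || d) <==> ((!b) ==> b)))))) && ((!((!b) && d)) ==> (((b || d) ==> (!((b || d) <==> b))) && ((!(b || d)) ==> (!((b || d) <==> b)))))
Answer: WP = (((!b) && d) ==> (((((!b) ==> b) || d) ==> (!((((!b) ==> b) || d) <==> ((!b) ==> b)))) && ((!(((!b) ==> b) || d)) ==> (!((((!b) ==> b) || d) <==> ((!b) ==> b)))))) && ((!((!b) && d)) ==> (((b || d) ==> (!((b || d) <==> b))) && ((!(b || d)) ==> (!((b || d) <==> b)))))


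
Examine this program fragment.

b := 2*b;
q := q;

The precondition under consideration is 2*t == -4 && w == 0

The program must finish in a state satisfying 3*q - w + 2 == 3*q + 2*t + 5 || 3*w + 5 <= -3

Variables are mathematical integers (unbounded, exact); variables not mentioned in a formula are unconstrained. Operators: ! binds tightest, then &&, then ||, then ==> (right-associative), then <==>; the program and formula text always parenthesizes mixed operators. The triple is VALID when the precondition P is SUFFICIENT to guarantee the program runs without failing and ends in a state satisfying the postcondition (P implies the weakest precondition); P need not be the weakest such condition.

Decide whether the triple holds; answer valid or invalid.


Working backward. After the program, the postcondition 3*q - w + 2 == 3*q + 2*t + 5 || 3*w + 5 <= -3 must hold; in canonical form it is 2*t + w == -3 || 3*w <= -8.
Before q := q: 2*t + w == -3 || 3*w <= -8
Before b := 2*b: 2*t + w == -3 || 3*w <= -8
The weakest precondition is 2*t + w == -3 || 3*w <= -8.
Check whether 2*t == -4 && w == 0 implies it.
Countermodel: at the initial state t = -2, w = 0, the precondition holds but the weakest precondition fails.
Answer: invalid


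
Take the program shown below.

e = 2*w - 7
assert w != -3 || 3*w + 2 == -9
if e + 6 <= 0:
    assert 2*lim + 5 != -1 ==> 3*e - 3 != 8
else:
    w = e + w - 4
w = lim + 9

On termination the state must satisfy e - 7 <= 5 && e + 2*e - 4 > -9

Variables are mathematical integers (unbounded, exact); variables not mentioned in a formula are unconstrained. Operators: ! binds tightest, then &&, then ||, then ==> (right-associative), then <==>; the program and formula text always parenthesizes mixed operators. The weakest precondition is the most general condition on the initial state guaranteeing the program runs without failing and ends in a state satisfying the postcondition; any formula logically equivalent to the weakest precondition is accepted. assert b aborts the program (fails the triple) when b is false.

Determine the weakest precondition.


Working backward. After the program, the postcondition e - 7 <= 5 && e + 2*e - 4 > -9 must hold; in canonical form it is e <= 12 && 3*e > -5.
Before w := lim + 9: e <= 12 && 3*e > -5
Then branch requires (2*lim != -6 ==> 3*e != 11) && e <= 12 && 3*e > -5; else branch requires e <= 12 && 3*e > -5.
Before the if: (e <= -6 ==> ((2*lim != -6 ==> 3*e != 11) && e <= 12 && 3*e > -5)) && ((!(e <= -6)) ==> (e <= 12 && 3*e > -5))
Before assert w != -3 || 3*w + 2 == -9: (w != -3 || 3*w == -11) && (e <= -6 ==> ((2*lim != -6 ==> 3*e != 11) && e <= 12 && 3*e > -5)) && ((!(e <= -6)) ==> (e <= 12 && 3*e > -5))
Before e := 2*w - 7: (w != -3 || 3*w == -11) && (2*w <= 1 ==> ((2*lim != -6 ==> 6*w != 32) && 2*w <= 19 && 6*w > 16)) && ((!(2*w <= 1)) ==> (2*w <= 19 && 6*w > 16))
Answer: WP = (w != -3 || 3*w == -11) && (2*w <= 1 ==> ((2*lim != -6 ==> 6*w != 32) && 2*w <= 19 && 6*w > 16)) && ((!(2*w <= 1)) ==> (2*w <= 19 && 6*w > 16))


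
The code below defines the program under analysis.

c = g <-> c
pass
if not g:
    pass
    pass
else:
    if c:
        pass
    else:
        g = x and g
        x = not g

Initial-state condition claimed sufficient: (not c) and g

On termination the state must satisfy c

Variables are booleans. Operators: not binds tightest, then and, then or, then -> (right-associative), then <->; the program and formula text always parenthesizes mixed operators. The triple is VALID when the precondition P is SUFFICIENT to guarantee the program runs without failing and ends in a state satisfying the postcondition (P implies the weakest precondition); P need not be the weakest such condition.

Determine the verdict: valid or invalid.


Working backward. After the program, c must hold.
Then branch requires c; else branch requires (not c) -> c.
Before the if: ((not g) -> c) and (g -> ((not c) -> c))
Before skip: ((not g) -> c) and (g -> ((not c) -> c))
Before c := g <-> c: ((not g) -> (g <-> c)) and (g -> ((not (g <-> c)) -> (g <-> c)))
The weakest precondition is ((not g) -> (g <-> c)) and (g -> ((not (g <-> c)) -> (g <-> c))).
Check whether (not c) and g implies it.
Countermodel: at the initial state c = false, g = true, the precondition holds but the weakest precondition fails.
Answer: invalid


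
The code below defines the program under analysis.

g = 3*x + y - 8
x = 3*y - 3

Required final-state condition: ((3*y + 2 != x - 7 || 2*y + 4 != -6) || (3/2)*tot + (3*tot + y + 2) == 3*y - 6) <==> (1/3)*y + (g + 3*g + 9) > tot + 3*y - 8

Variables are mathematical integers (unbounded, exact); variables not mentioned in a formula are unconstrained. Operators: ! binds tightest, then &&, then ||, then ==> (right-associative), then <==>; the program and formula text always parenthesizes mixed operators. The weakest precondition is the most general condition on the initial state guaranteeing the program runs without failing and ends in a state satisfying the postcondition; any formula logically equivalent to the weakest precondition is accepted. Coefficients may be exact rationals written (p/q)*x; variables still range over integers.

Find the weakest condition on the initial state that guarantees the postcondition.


Working backward. After the program, the postcondition ((3*y + 2 != x - 7 || 2*y + 4 != -6) || (3/2)*tot + (3*tot + y + 2) == 3*y - 6) <==> (1/3)*y + (g + 3*g + 9) > tot + 3*y - 8 must hold; in canonical form it is (3*y != x - 9 || 2*y != -10 || (9/2)*tot == 2*y - 8) <==> 4*g > tot + (8/3)*y - 17.
Before x := 3*y - 3: 4*g > tot + (8/3)*y - 17
Before g := 3*x + y - 8: 12*x + (4/3)*y > tot + 15
Answer: WP = 12*x + (4/3)*y > tot + 15


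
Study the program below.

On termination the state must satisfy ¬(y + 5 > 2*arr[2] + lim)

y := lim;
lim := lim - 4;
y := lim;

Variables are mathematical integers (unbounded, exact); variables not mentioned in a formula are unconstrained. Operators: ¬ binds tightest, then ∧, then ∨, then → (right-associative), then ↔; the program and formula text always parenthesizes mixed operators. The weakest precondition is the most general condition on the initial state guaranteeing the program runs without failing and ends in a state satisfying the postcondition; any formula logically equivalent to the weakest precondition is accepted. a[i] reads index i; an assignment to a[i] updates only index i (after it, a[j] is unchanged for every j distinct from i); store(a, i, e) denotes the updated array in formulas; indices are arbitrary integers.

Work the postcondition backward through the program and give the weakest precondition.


Working backward. After the program, the postcondition ¬(y + 5 > 2*arr[2] + lim) must hold; in canonical form it is ¬(y > 2*arr[2] + lim - 5).
Before y := lim: ¬(2*arr[2] < 5)
Before lim := lim - 4: ¬(2*arr[2] < 5)
Before y := lim: ¬(2*arr[2] < 5)
Answer: WP = ¬(2*arr[2] < 5)


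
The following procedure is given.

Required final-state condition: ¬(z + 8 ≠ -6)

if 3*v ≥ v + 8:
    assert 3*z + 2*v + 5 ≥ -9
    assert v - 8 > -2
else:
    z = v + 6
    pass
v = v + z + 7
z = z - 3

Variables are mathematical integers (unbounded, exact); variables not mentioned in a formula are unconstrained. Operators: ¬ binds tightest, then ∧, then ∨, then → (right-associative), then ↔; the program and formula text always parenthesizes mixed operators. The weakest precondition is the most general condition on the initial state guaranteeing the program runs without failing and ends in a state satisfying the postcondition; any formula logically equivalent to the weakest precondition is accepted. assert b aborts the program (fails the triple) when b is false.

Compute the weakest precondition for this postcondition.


Working backward. After the program, the postcondition ¬(z + 8 ≠ -6) must hold; in canonical form it is ¬(z ≠ -14).
Before z := z - 3: ¬(z ≠ -11)
Before v := v + z + 7: ¬(z ≠ -11)
Then branch requires 2*v + 3*z ≥ -14 ∧ v > 6 ∧ (¬(z ≠ -11)); else branch requires ¬(v ≠ -17).
Before the if: (2*v ≥ 8 → (2*v + 3*z ≥ -14 ∧ v > 6 ∧ (¬(z ≠ -11)))) ∧ ((¬(2*v ≥ 8)) → (¬(v ≠ -17)))
Answer: WP = (2*v ≥ 8 → (2*v + 3*z ≥ -14 ∧ v > 6 ∧ (¬(z ≠ -11)))) ∧ ((¬(2*v ≥ 8)) → (¬(v ≠ -17)))


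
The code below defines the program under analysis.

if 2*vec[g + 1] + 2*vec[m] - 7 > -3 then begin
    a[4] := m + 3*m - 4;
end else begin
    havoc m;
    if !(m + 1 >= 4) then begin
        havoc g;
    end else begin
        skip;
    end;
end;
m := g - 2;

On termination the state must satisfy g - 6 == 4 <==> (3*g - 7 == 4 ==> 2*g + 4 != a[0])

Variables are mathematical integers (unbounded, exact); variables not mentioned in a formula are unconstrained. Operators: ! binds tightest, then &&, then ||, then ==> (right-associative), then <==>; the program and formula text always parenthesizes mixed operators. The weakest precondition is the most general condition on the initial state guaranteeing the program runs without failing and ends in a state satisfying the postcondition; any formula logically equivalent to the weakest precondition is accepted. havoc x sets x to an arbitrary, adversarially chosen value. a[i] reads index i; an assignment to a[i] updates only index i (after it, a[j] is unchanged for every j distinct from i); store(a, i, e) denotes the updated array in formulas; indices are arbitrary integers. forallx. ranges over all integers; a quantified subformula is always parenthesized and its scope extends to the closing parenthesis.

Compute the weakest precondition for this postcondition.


Working backward. After the program, the postcondition g - 6 == 4 <==> (3*g - 7 == 4 ==> 2*g + 4 != a[0]) must hold; in canonical form it is g == 10 <==> (3*g == 11 ==> 2*g != a[0] - 4).
Before m := g - 2: g == 10 <==> (3*g == 11 ==> 2*g != a[0] - 4)
Then branch requires g == 10 <==> (3*g == 11 ==> 2*g != a[0] - 4); else branch requires forall m_1. (((!(m_1 >= 3)) ==> (forall g_1. (g_1 == 10 <==> (3*g_1 == 11 ==> 2*g_1 != a[0] - 4)))) && (m_1 >= 3 ==> (g == 10 <==> (3*g == 11 ==> 2*g != a[0] - 4)))).
Before the if: (2*vec[g + 1] + 2*vec[m] > 4 ==> (g == 10 <==> (3*g == 11 ==> 2*g != a[0] - 4))) && ((!(2*vec[g + 1] + 2*vec[m] > 4)) ==> (forall m_1. (((!(m_1 >= 3)) ==> (forall g_1. (g_1 == 10 <==> (3*g_1 == 11 ==> 2*g_1 != a[0] - 4)))) && (m_1 >= 3 ==> (g == 10 <==> (3*g == 11 ==> 2*g != a[0] - 4))))))
Answer: WP = (2*vec[g + 1] + 2*vec[m] > 4 ==> (g == 10 <==> (3*g == 11 ==> 2*g != a[0] - 4))) && ((!(2*vec[g + 1] + 2*vec[m] > 4)) ==> (forall m_1. (((!(m_1 >= 3)) ==> (forall g_1. (g_1 == 10 <==> (3*g_1 == 11 ==> 2*g_1 != a[0] - 4)))) && (m_1 >= 3 ==> (g == 10 <==> (3*g == 11 ==> 2*g != a[0] - 4))))))


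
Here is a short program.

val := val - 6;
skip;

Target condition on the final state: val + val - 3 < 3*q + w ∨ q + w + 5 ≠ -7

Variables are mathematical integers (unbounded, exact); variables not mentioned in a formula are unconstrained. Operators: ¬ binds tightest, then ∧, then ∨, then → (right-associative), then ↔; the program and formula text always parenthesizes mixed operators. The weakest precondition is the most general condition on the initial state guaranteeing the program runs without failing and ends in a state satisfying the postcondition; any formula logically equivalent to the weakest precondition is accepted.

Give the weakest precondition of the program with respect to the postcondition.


Working backward. After the program, the postcondition val + val - 3 < 3*q + w ∨ q + w + 5 ≠ -7 must hold; in canonical form it is 2*val < 3*q + w + 3 ∨ q + w ≠ -12.
Before skip: 2*val < 3*q + w + 3 ∨ q + w ≠ -12
Before val := val - 6: 2*val < 3*q + w + 15 ∨ q + w ≠ -12
Answer: WP = 2*val < 3*q + w + 15 ∨ q + w ≠ -12


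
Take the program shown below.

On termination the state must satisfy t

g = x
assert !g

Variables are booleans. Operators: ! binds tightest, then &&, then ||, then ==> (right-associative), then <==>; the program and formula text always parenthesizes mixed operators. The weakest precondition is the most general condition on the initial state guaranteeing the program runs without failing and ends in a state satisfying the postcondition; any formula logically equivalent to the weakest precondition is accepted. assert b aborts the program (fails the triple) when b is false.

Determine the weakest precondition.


Working backward. After the program, t must hold.
Before assert !g: (!g) && t
Before g := x: (!x) && t
Answer: WP = (!x) && t


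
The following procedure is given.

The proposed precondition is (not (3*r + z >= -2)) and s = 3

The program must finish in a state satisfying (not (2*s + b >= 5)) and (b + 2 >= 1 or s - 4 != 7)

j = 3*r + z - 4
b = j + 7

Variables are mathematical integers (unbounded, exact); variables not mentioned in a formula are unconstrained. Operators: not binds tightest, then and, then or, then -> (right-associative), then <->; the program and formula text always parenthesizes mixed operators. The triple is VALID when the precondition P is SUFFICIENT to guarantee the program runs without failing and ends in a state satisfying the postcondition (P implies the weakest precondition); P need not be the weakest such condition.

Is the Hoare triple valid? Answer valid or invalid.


Working backward. After the program, the postcondition (not (2*s + b >= 5)) and (b + 2 >= 1 or s - 4 != 7) must hold; in canonical form it is (not (b + 2*s >= 5)) and (b >= -1 or s != 11).
Before b := j + 7: (not (j + 2*s >= -2)) and (j >= -8 or s != 11)
Before j := 3*r + z - 4: (not (3*r + 2*s + z >= 2)) and (3*r + z >= -4 or s != 11)
The weakest precondition is (not (3*r + 2*s + z >= 2)) and (3*r + z >= -4 or s != 11).
Check whether (not (3*r + z >= -2)) and s = 3 implies it.
Countermodel: at the initial state r = 0, s = 3, z = -4, the precondition holds but the weakest precondition fails.
Answer: invalid


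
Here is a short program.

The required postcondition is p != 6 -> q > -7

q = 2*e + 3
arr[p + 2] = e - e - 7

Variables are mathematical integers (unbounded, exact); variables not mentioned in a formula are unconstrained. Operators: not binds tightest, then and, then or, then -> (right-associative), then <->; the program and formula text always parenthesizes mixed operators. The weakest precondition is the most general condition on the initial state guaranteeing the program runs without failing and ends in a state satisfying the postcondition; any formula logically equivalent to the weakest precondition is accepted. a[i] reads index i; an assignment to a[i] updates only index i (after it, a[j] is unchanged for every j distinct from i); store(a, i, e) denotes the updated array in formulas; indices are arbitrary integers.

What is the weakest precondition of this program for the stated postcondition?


Working backward. After the program, p != 6 -> q > -7 must hold.
Before arr[p + 2] := e - e - 7: p != 6 -> q > -7
Before q := 2*e + 3: p != 6 -> 2*e > -10
Answer: WP = p != 6 -> 2*e > -10


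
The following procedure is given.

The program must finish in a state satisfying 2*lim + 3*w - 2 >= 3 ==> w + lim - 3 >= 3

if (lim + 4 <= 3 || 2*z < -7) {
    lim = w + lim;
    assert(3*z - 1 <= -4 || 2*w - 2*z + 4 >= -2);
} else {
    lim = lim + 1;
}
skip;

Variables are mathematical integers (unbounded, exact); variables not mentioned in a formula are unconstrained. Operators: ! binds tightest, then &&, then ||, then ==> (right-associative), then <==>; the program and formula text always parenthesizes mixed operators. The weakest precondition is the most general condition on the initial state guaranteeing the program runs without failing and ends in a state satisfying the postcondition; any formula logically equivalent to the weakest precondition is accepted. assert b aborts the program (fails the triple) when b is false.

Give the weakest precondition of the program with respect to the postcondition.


Working backward. After the program, the postcondition 2*lim + 3*w - 2 >= 3 ==> w + lim - 3 >= 3 must hold; in canonical form it is 2*lim + 3*w >= 5 ==> lim + w >= 6.
Before skip: 2*lim + 3*w >= 5 ==> lim + w >= 6
Then branch requires (3*z <= -3 || 2*w >= 2*z - 6) && (2*lim + 5*w >= 5 ==> lim + 2*w >= 6); else branch requires 2*lim + 3*w >= 3 ==> lim + w >= 5.
Before the if: ((lim <= -1 || 2*z < -7) ==> ((3*z <= -3 || 2*w >= 2*z - 6) && (2*lim + 5*w >= 5 ==> lim + 2*w >= 6))) && ((!(lim <= -1 || 2*z < -7)) ==> (2*lim + 3*w >= 3 ==> lim + w >= 5))
Answer: WP = ((lim <= -1 || 2*z < -7) ==> ((3*z <= -3 || 2*w >= 2*z - 6) && (2*lim + 5*w >= 5 ==> lim + 2*w >= 6))) && ((!(lim <= -1 || 2*z < -7)) ==> (2*lim + 3*w >= 3 ==> lim + w >= 5))


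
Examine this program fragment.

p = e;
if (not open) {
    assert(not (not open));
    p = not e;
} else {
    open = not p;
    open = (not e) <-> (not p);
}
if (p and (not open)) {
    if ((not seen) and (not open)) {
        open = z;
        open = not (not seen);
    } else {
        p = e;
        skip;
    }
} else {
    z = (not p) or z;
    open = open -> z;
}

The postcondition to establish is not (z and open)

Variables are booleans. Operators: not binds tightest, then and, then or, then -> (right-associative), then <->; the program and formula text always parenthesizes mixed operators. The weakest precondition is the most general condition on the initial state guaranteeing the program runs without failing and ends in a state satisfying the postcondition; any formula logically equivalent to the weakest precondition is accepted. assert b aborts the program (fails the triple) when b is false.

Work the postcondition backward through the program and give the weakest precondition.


Working backward. After the program, not (z and open) must hold.
Then branch requires (((not seen) and (not open)) -> (not (z and seen))) and ((not ((not seen) and (not open))) -> (not (z and open))); else branch requires not (((not p) or z) and (open -> ((not p) or z))).
Before the if: ((p and (not open)) -> ((((not seen) and (not open)) -> (not (z and seen))) and ((not ((not seen) and (not open))) -> (not (z and open))))) and ((not (p and (not open))) -> (not (((not p) or z) and (open -> ((not p) or z)))))
Then branch requires open and (((not e) and (not open)) -> ((((not seen) and (not open)) -> (not (z and seen))) and ((not ((not seen) and (not open))) -> (not (z and open))))) and ((not ((not e) and (not open))) -> (not ((e or z) and (open -> (e or z))))); else branch requires ((p and (not ((not e) <-> (not p)))) -> ((((not seen) and (not ((not e) <-> (not p)))) -> (not (z and seen))) and ((not ((not seen) and (not ((not e) <-> (not p))))) -> (not (z and ((not e) <-> (not p))))))) and ((not (p and (not ((not e) <-> (not p))))) -> (not (((not p) or z) and (((not e) <-> (not p)) -> ((not p) or z))))).
Before the if: ((not open) -> (open and (((not e) and (not open)) -> ((((not seen) and (not open)) -> (not (z and seen))) and ((not ((not seen) and (not open))) -> (not (z and open))))) and ((not ((not e) and (not open))) -> (not ((e or z) and (open -> (e or z))))))) and (open -> (((p and (not ((not e) <-> (not p)))) -> ((((not seen) and (not ((not e) <-> (not p)))) -> (not (z and seen))) and ((not ((not seen) and (not ((not e) <-> (not p))))) -> (not (z and ((not e) <-> (not p))))))) and ((not (p and (not ((not e) <-> (not p))))) -> (not (((not p) or z) and (((not e) <-> (not p)) -> ((not p) or z)))))))
Before p := e: ((not open) -> (open and (((not e) and (not open)) -> ((((not seen) and (not open)) -> (not (z and seen))) and ((not ((not seen) and (not open))) -> (not (z and open))))) and ((not ((not e) and (not open))) -> (not ((e or z) and (open -> (e or z))))))) and (open -> (not ((not e) or z)))
Answer: WP = ((not open) -> (open and (((not e) and (not open)) -> ((((not seen) and (not open)) -> (not (z and seen))) and ((not ((not seen) and (not open))) -> (not (z and open))))) and ((not ((not e) and (not open))) -> (not ((e or z) and (open -> (e or z))))))) and (open -> (not ((not e) or z)))


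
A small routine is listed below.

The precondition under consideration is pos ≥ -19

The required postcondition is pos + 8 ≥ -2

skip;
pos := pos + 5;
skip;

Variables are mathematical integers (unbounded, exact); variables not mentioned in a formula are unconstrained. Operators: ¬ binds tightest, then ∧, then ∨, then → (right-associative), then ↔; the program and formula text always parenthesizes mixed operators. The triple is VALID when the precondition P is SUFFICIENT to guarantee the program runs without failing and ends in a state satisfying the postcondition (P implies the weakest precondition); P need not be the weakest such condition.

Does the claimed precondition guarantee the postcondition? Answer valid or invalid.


Working backward. After the program, the postcondition pos + 8 ≥ -2 must hold; in canonical form it is pos ≥ -10.
Before skip: pos ≥ -10
Before pos := pos + 5: pos ≥ -15
Before skip: pos ≥ -15
The weakest precondition is pos ≥ -15.
Check whether pos ≥ -19 implies it.
Countermodel: at the initial state pos = -19, the precondition holds but the weakest precondition fails.
Answer: invalid


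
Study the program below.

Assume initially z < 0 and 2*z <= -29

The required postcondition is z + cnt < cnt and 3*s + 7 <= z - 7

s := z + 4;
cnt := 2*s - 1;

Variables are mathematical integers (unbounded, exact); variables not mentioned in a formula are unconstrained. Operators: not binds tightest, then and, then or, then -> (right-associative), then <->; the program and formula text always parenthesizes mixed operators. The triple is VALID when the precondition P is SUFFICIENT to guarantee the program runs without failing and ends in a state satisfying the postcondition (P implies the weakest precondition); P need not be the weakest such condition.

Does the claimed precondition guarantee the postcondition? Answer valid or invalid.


Working backward. After the program, the postcondition z + cnt < cnt and 3*s + 7 <= z - 7 must hold; in canonical form it is z < 0 and 3*s <= z - 14.
Before cnt := 2*s - 1: z < 0 and 3*s <= z - 14
Before s := z + 4: z < 0 and 2*z <= -26
The weakest precondition is z < 0 and 2*z <= -26.
Check whether z < 0 and 2*z <= -29 implies it.
Every state satisfying the precondition satisfies the weakest precondition: the implication holds.
Answer: valid


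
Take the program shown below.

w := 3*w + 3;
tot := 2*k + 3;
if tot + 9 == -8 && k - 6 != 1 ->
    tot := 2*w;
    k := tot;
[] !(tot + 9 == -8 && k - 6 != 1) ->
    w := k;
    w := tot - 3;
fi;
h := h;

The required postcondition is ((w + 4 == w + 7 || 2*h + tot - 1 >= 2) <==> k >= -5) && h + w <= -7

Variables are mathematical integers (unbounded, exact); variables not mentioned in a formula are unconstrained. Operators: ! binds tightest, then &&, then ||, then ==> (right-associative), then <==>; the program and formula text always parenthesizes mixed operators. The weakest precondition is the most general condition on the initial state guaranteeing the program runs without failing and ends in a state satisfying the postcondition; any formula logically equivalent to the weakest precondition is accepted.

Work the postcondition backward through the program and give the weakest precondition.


Working backward. After the program, the postcondition ((w + 4 == w + 7 || 2*h + tot - 1 >= 2) <==> k >= -5) && h + w <= -7 must hold; in canonical form it is (2*h + tot >= 3 <==> k >= -5) && h + w <= -7.
Before h := h: (2*h + tot >= 3 <==> k >= -5) && h + w <= -7
Then branch requires (2*h + 2*w >= 3 <==> 2*w >= -5) && h + w <= -7; else branch requires (2*h + tot >= 3 <==> k >= -5) && h + tot <= -4.
Before the if: ((tot == -17 && k != 7) ==> ((2*h + 2*w >= 3 <==> 2*w >= -5) && h + w <= -7)) && ((!(tot == -17 && k != 7)) ==> ((2*h + tot >= 3 <==> k >= -5) && h + tot <= -4))
Before tot := 2*k + 3: ((2*k == -20 && k != 7) ==> ((2*h + 2*w >= 3 <==> 2*w >= -5) && h + w <= -7)) && ((!(2*k == -20 && k != 7)) ==> ((2*h + 2*k >= 0 <==> k >= -5) && h + 2*k <= -7))
Before w := 3*w + 3: ((2*k == -20 && k != 7) ==> ((2*h + 6*w >= -3 <==> 6*w >= -11) && h + 3*w <= -10)) && ((!(2*k == -20 && k != 7)) ==> ((2*h + 2*k >= 0 <==> k >= -5) && h + 2*k <= -7))
Answer: WP = ((2*k == -20 && k != 7) ==> ((2*h + 6*w >= -3 <==> 6*w >= -11) && h + 3*w <= -10)) && ((!(2*k == -20 && k != 7)) ==> ((2*h + 2*k >= 0 <==> k >= -5) && h + 2*k <= -7))


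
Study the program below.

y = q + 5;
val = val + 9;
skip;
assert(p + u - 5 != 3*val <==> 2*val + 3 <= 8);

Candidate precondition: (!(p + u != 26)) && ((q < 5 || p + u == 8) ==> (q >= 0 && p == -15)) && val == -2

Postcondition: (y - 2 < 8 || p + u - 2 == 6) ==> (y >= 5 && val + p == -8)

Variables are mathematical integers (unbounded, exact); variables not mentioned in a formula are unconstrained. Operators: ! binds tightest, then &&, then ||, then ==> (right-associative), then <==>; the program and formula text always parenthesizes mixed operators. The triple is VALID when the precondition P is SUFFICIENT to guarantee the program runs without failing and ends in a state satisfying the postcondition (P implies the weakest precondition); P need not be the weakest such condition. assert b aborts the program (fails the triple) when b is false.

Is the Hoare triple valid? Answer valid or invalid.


Working backward. After the program, the postcondition (y - 2 < 8 || p + u - 2 == 6) ==> (y >= 5 && val + p == -8) must hold; in canonical form it is (y < 10 || p + u == 8) ==> (y >= 5 && p + val == -8).
Before assert p + u - 5 != 3*val <==> 2*val + 3 <= 8: (p + u != 3*val + 5 <==> 2*val <= 5) && ((y < 10 || p + u == 8) ==> (y >= 5 && p + val == -8))
Before skip: (p + u != 3*val + 5 <==> 2*val <= 5) && ((y < 10 || p + u == 8) ==> (y >= 5 && p + val == -8))
Before val := val + 9: (p + u != 3*val + 32 <==> 2*val <= -13) && ((y < 10 || p + u == 8) ==> (y >= 5 && p + val == -17))
Before y := q + 5: (p + u != 3*val + 32 <==> 2*val <= -13) && ((q < 5 || p + u == 8) ==> (q >= 0 && p + val == -17))
The weakest precondition is (p + u != 3*val + 32 <==> 2*val <= -13) && ((q < 5 || p + u == 8) ==> (q >= 0 && p + val == -17)).
Check whether (!(p + u != 26)) && ((q < 5 || p + u == 8) ==> (q >= 0 && p == -15)) && val == -2 implies it.
Every state satisfying the precondition satisfies the weakest precondition: the implication holds.
Answer: valid


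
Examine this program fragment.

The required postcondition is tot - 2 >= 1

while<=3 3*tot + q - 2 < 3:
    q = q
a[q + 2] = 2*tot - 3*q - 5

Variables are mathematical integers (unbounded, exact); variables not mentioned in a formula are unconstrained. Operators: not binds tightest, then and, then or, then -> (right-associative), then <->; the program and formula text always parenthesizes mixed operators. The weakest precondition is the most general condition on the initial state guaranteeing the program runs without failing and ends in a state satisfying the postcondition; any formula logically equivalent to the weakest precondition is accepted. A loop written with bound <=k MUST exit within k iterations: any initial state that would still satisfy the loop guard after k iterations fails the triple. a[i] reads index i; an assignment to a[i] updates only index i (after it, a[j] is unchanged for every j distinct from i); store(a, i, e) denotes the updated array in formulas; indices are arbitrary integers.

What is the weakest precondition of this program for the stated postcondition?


Working backward. After the program, the postcondition tot - 2 >= 1 must hold; in canonical form it is tot >= 3.
Before a[q + 2] := 2*tot - 3*q - 5: tot >= 3
Before the loop (bound <=3), unroll the exhaustion recursion (WP_0 = exit-now case; WP_j = one more guarded iteration, up to j = 3):
  WP_0: (not (q + 3*tot < 5)) and tot >= 3
  WP_1: (q + 3*tot < 5 -> ((not (q + 3*tot < 5)) and tot >= 3)) and ((not (q + 3*tot < 5)) -> tot >= 3)
  WP_2: (q + 3*tot < 5 -> ((q + 3*tot < 5 -> ((not (q + 3*tot < 5)) and tot >= 3)) and ((not (q + 3*tot < 5)) -> tot >= 3))) and ((not (q + 3*tot < 5)) -> tot >= 3)
  WP_3: (q + 3*tot < 5 -> ((q + 3*tot < 5 -> ((q + 3*tot < 5 -> ((not (q + 3*tot < 5)) and tot >= 3)) and ((not (q + 3*tot < 5)) -> tot >= 3))) and ((not (q + 3*tot < 5)) -> tot >= 3))) and ((not (q + 3*tot < 5)) -> tot >= 3)
So before the loop: (q + 3*tot < 5 -> ((q + 3*tot < 5 -> ((q + 3*tot < 5 -> ((not (q + 3*tot < 5)) and tot >= 3)) and ((not (q + 3*tot < 5)) -> tot >= 3))) and ((not (q + 3*tot < 5)) -> tot >= 3))) and ((not (q + 3*tot < 5)) -> tot >= 3)
Answer: WP = (q + 3*tot < 5 -> ((q + 3*tot < 5 -> ((q + 3*tot < 5 -> ((not (q + 3*tot < 5)) and tot >= 3)) and ((not (q + 3*tot < 5)) -> tot >= 3))) and ((not (q + 3*tot < 5)) -> tot >= 3))) and ((not (q + 3*tot < 5)) -> tot >= 3)
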